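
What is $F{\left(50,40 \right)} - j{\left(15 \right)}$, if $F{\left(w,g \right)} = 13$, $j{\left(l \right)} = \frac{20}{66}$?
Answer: $\frac{419}{33} \approx 12.697$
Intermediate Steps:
$j{\left(l \right)} = \frac{10}{33}$ ($j{\left(l \right)} = 20 \cdot \frac{1}{66} = \frac{10}{33}$)
$F{\left(50,40 \right)} - j{\left(15 \right)} = 13 - \frac{10}{33} = \frac{419}{33}$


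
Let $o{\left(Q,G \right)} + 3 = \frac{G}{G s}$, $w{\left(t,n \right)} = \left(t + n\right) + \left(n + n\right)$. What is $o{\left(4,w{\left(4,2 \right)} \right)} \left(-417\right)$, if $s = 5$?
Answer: $\frac{5838}{5} \approx 1167.6$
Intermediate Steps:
$w{\left(t,n \right)} = t + 3 n$ ($w{\left(t,n \right)} = \left(n + t\right) + 2 n = t + 3 n$)
$o{\left(Q,G \right)} = - \frac{14}{5}$ ($o{\left(Q,G \right)} = -3 + \frac{G}{G 5} = -3 + \frac{G}{5 G} = -3 + G \frac{1}{5 G} = -3 + \frac{1}{5} = - \frac{14}{5}$)
$o{\left(4,w{\left(4,2 \right)} \right)} \left(-417\right) = \left(- \frac{14}{5}\right) \left(-417\right) = \frac{5838}{5}$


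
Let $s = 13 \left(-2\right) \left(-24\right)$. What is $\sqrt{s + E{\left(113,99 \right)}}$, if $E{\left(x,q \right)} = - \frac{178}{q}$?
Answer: $\frac{\sqrt{677578}}{33} \approx 24.944$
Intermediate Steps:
$s = 624$ ($s = \left(-26\right) \left(-24\right) = 624$)
$\sqrt{s + E{\left(113,99 \right)}} = \sqrt{624 - \frac{178}{99}} = \sqrt{\frac{61598}{99}} = \frac{\sqrt{677578}}{33}$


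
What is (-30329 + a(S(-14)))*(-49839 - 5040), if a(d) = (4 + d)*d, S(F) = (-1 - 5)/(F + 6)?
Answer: 26627674953/16 ≈ 1.6642e+9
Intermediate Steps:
S(F) = -6/(6 + F)
a(d) = d*(4 + d)
(-30329 + a(S(-14)))*(-49839 - 5040) = (-30329 + (-6/(6 - 14))*(4 - 6/(6 - 14)))*(-49839 - 5040) = (-30329 + (-6/(-8))*(4 - 6/(-8)))*(-54879) = (-30329 + (-6*(-⅛))*(4 - 6*(-⅛)))*(-54879) = (-30329 + 3*(4 + ¾)/4)*(-54879) = (-30329 + (¾)*(19/4))*(-54879) = (-30329 + 57/16)*(-54879) = -485207/16*(-54879) = 26627674953/16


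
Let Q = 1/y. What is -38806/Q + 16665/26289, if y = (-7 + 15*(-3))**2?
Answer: -919514062957/8763 ≈ -1.0493e+8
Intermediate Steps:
y = 2704 (y = (-7 - 45)**2 = (-52)**2 = 2704)
Q = 1/2704 ≈ 0.00036982
-38806/Q + 16665/26289 = -38806/1/2704 + 16665/26289 = -38806*2704 + 16665*(1/26289) = -104931424 + 5555/8763 = -919514062957/8763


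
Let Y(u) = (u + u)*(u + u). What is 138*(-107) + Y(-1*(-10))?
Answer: -14366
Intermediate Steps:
Y(u) = 4*u² (Y(u) = (2*u)*(2*u) = 4*u²)
138*(-107) + Y(-1*(-10)) = 138*(-107) + 4*(-1*(-10))² = -14766 + 4*10² = -14766 + 4*100 = -14766 + 400 = -14366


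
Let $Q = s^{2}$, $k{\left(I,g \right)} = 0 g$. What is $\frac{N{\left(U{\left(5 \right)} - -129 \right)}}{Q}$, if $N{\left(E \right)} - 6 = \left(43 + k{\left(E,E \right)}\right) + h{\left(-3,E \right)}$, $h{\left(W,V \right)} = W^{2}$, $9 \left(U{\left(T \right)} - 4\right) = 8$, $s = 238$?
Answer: $\frac{29}{28322} \approx 0.0010239$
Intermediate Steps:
$U{\left(T \right)} = \frac{44}{9}$ ($U{\left(T \right)} = 4 + \frac{1}{9} \cdot 8 = 4 + \frac{8}{9} = \frac{44}{9}$)
$k{\left(I,g \right)} = 0$
$N{\left(E \right)} = 58$ ($N{\left(E \right)} = 6 + \left(\left(43 + 0\right) + \left(-3\right)^{2}\right) = 6 + \left(43 + 9\right) = 6 + 52 = 58$)
$Q = 56644$ ($Q = 238^{2} = 56644$)
$\frac{N{\left(U{\left(5 \right)} - -129 \right)}}{Q} = \frac{58}{56644} = 58 \cdot \frac{1}{56644} = \frac{29}{28322}$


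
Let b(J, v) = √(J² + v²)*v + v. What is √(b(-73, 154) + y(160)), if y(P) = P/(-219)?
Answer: √(7350954 + 7385994*√29045)/219 ≈ 162.48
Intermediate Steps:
y(P) = -P/219 (y(P) = P*(-1/219) = -P/219)
b(J, v) = v + v*√(J² + v²) (b(J, v) = v*√(J² + v²) + v = v + v*√(J² + v²))
√(b(-73, 154) + y(160)) = √(154*(1 + √((-73)² + 154²)) - 1/219*160) = √(154*(1 + √(5329 + 23716)) - 160/219) = √(154*(1 + √29045) - 160/219) = √((154 + 154*√29045) - 160/219) = √(33566/219 + 154*√29045)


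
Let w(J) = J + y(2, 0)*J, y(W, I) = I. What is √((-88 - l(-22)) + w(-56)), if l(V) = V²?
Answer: 2*I*√157 ≈ 25.06*I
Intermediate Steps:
w(J) = J (w(J) = J + 0*J = J + 0 = J)
√((-88 - l(-22)) + w(-56)) = √((-88 - 1*(-22)²) - 56) = √((-88 - 1*484) - 56) = √((-88 - 484) - 56) = √(-572 - 56) = √(-628) = 2*I*√157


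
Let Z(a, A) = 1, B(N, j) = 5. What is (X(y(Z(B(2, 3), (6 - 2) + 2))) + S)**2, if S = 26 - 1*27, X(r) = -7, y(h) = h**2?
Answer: 64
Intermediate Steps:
S = -1 (S = 26 - 27 = -1)
(X(y(Z(B(2, 3), (6 - 2) + 2))) + S)**2 = (-7 - 1)**2 = (-8)**2 = 64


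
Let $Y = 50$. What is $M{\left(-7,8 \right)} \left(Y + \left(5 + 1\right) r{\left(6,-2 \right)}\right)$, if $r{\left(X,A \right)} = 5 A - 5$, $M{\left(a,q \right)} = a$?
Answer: $280$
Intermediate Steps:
$r{\left(X,A \right)} = -5 + 5 A$
$M{\left(-7,8 \right)} \left(Y + \left(5 + 1\right) r{\left(6,-2 \right)}\right) = - 7 \left(50 + \left(5 + 1\right) \left(-5 + 5 \left(-2\right)\right)\right) = - 7 \left(50 + 6 \left(-5 - 10\right)\right) = - 7 \left(50 + 6 \left(-15\right)\right) = - 7 \left(50 - 90\right) = \left(-7\right) \left(-40\right) = 280$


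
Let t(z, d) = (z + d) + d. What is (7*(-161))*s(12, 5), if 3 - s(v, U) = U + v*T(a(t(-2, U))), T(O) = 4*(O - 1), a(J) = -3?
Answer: -214130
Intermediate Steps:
t(z, d) = z + 2*d (t(z, d) = (d + z) + d = z + 2*d)
T(O) = -4 + 4*O (T(O) = 4*(-1 + O) = -4 + 4*O)
s(v, U) = 3 - U + 16*v (s(v, U) = 3 - (U + v*(-4 + 4*(-3))) = 3 - (U + v*(-4 - 12)) = 3 - (U + v*(-16)) = 3 - (U - 16*v) = 3 + (-U + 16*v) = 3 - U + 16*v)
(7*(-161))*s(12, 5) = (7*(-161))*(3 - 1*5 + 16*12) = -1127*(3 - 5 + 192) = -1127*190 = -214130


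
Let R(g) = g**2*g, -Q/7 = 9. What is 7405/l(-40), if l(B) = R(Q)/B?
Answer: 296200/250047 ≈ 1.1846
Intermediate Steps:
Q = -63 (Q = -7*9 = -63)
R(g) = g**3
l(B) = -250047/B (l(B) = (-63)**3/B = -250047/B)
7405/l(-40) = 7405/((-250047/(-40))) = 7405/((-250047*(-1/40))) = 7405/(250047/40) = 7405*(40/250047) = 296200/250047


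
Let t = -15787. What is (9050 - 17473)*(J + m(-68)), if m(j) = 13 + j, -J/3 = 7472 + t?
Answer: -209648470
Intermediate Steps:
J = 24945 (J = -3*(7472 - 15787) = -3*(-8315) = 24945)
(9050 - 17473)*(J + m(-68)) = (9050 - 17473)*(24945 + (13 - 68)) = -8423*(24945 - 55) = -8423*24890 = -209648470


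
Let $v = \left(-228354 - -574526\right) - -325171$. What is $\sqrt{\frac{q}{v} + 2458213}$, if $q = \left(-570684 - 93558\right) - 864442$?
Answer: $\frac{5 \sqrt{44316762898447065}}{671343} \approx 1567.9$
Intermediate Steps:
$v = 671343$ ($v = \left(-228354 + 574526\right) + 325171 = 346172 + 325171 = 671343$)
$q = -1528684$ ($q = -664242 - 864442 = -1528684$)
$\sqrt{\frac{q}{v} + 2458213} = \sqrt{- \frac{1528684}{671343} + 2458213} = \sqrt{\frac{1650302561375}{671343}} = \frac{5 \sqrt{44316762898447065}}{671343}$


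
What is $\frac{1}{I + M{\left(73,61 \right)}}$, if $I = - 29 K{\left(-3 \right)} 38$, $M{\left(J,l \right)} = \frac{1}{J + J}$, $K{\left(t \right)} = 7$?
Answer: $- \frac{146}{1126243} \approx -0.00012963$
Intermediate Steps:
$M{\left(J,l \right)} = \frac{1}{2 J}$
$I = -7714$ ($I = \left(-29\right) 7 \cdot 38 = \left(-203\right) 38 = -7714$)
$\frac{1}{I + M{\left(73,61 \right)}} = \frac{1}{-7714 + \frac{1}{2 \cdot 73}} = \frac{1}{-7714 + \frac{1}{2} \cdot \frac{1}{73}} = \frac{1}{-7714 + \frac{1}{146}} = \frac{1}{- \frac{1126243}{146}} = - \frac{146}{1126243}$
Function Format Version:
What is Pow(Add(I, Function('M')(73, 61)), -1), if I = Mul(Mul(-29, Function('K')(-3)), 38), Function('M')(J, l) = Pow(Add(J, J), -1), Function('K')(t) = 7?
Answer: Rational(-146, 1126243) ≈ -0.00012963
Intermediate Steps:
Function('M')(J, l) = Mul(Rational(1, 2), Pow(J, -1)) (Function('M')(J, l) = Pow(Mul(2, J), -1) = Mul(Rational(1, 2), Pow(J, -1)))
I = -7714 (I = Mul(Mul(-29, 7), 38) = Mul(-203, 38) = -7714)
Pow(Add(I, Function('M')(73, 61)), -1) = Pow(Add(-7714, Mul(Rational(1, 2), Pow(73, -1))), -1) = Pow(Add(-7714, Mul(Rational(1, 2), Rational(1, 73))), -1) = Pow(Add(-7714, Rational(1, 146)), -1) = Pow(Rational(-1126243, 146), -1) = Rational(-146, 1126243)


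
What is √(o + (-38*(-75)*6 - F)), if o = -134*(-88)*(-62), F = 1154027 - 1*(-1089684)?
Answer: 9*I*√36515 ≈ 1719.8*I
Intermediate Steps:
F = 2243711 (F = 1154027 + 1089684 = 2243711)
o = -731104 (o = 11792*(-62) = -731104)
√(o + (-38*(-75)*6 - F)) = √(-731104 + (-38*(-75)*6 - 1*2243711)) = √(-731104 + (2850*6 - 2243711)) = √(-731104 + (17100 - 2243711)) = √(-731104 - 2226611) = √(-2957715) = 9*I*√36515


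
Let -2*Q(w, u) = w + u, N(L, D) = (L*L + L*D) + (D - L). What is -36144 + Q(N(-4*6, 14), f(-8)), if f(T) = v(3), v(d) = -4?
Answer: -36281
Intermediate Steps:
f(T) = -4
N(L, D) = D + L² - L + D*L (N(L, D) = (L² + D*L) + (D - L) = D + L² - L + D*L)
Q(w, u) = -u/2 - w/2 (Q(w, u) = -(w + u)/2 = -(u + w)/2 = -u/2 - w/2)
-36144 + Q(N(-4*6, 14), f(-8)) = -36144 + (-½*(-4) - (14 + (-4*6)² - (-4)*6 + 14*(-4*6))/2) = -36144 + (2 - (14 + (-24)² - 1*(-24) + 14*(-24))/2) = -36144 + (2 - (14 + 576 + 24 - 336)/2) = -36144 + (2 - ½*278) = -36144 + (2 - 139) = -36144 - 137 = -36281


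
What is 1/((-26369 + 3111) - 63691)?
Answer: -1/86949 ≈ -1.1501e-5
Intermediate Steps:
1/((-26369 + 3111) - 63691) = 1/(-23258 - 63691) = 1/(-86949) = -1/86949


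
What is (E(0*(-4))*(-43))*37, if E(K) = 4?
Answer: -6364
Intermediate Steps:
(E(0*(-4))*(-43))*37 = (4*(-43))*37 = -172*37 = -6364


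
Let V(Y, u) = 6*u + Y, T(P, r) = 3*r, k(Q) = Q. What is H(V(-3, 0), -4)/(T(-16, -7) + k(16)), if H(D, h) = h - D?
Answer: 1/5 ≈ 0.20000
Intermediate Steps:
V(Y, u) = Y + 6*u
H(V(-3, 0), -4)/(T(-16, -7) + k(16)) = (-4 - (-3 + 6*0))/(3*(-7) + 16) = (-4 - (-3 + 0))/(-21 + 16) = (-4 - 1*(-3))/(-5) = -(-4 + 3)/5 = -1/5*(-1) = 1/5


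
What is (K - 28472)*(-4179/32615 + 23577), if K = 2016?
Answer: -20343597188256/32615 ≈ -6.2375e+8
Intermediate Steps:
(K - 28472)*(-4179/32615 + 23577) = (2016 - 28472)*(-4179/32615 + 23577) = -26456*(-4179*1/32615 + 23577) = -26456*(-4179/32615 + 23577) = -26456*768959676/32615 = -20343597188256/32615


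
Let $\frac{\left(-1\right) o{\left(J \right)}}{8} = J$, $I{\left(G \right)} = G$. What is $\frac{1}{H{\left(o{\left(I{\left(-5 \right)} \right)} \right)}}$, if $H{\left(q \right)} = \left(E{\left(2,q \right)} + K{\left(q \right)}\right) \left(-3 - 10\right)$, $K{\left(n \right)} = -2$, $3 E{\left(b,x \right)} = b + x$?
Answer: $- \frac{1}{156} \approx -0.0064103$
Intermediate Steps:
$E{\left(b,x \right)} = \frac{b}{3} + \frac{x}{3}$ ($E{\left(b,x \right)} = \frac{b + x}{3} = \frac{b}{3} + \frac{x}{3}$)
$o{\left(J \right)} = - 8 J$
$H{\left(q \right)} = \frac{52}{3} - \frac{13 q}{3}$ ($H{\left(q \right)} = \left(\left(\frac{1}{3} \cdot 2 + \frac{q}{3}\right) - 2\right) \left(-3 - 10\right) = \left(\left(\frac{2}{3} + \frac{q}{3}\right) - 2\right) \left(-13\right) = \left(- \frac{4}{3} + \frac{q}{3}\right) \left(-13\right) = \frac{52}{3} - \frac{13 q}{3}$)
$\frac{1}{H{\left(o{\left(I{\left(-5 \right)} \right)} \right)}} = \frac{1}{\frac{52}{3} - \frac{13 \left(\left(-8\right) \left(-5\right)\right)}{3}} = \frac{1}{\frac{52}{3} - \frac{520}{3}} = \frac{1}{-156} = - \frac{1}{156}$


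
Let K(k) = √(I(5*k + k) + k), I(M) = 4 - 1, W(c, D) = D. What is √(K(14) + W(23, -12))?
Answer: √(-12 + √17) ≈ 2.8066*I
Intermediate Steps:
I(M) = 3
K(k) = √(3 + k)
√(K(14) + W(23, -12)) = √(√(3 + 14) - 12) = √(√17 - 12) = √(-12 + √17)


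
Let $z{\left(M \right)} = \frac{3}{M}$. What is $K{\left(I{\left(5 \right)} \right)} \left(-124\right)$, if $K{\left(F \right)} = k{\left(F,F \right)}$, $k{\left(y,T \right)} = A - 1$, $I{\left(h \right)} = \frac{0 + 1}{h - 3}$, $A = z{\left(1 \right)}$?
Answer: $-248$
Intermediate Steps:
$A = 3$ ($A = \frac{3}{1} = 3 \cdot 1 = 3$)
$I{\left(h \right)} = \frac{1}{-3 + h}$ ($I{\left(h \right)} = 1 \frac{1}{-3 + h} = \frac{1}{-3 + h}$)
$k{\left(y,T \right)} = 2$ ($k{\left(y,T \right)} = 3 - 1 = 2$)
$K{\left(F \right)} = 2$
$K{\left(I{\left(5 \right)} \right)} \left(-124\right) = 2 \left(-124\right) = -248$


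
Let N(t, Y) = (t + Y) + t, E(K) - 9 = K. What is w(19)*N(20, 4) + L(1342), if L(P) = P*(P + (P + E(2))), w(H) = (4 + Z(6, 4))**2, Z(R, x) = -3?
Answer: 3616734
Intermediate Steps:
E(K) = 9 + K
N(t, Y) = Y + 2*t (N(t, Y) = (Y + t) + t = Y + 2*t)
w(H) = 1 (w(H) = (4 - 3)**2 = 1**2 = 1)
L(P) = P*(11 + 2*P) (L(P) = P*(P + (P + (9 + 2))) = P*(P + (P + 11)) = P*(P + (11 + P)) = P*(11 + 2*P))
w(19)*N(20, 4) + L(1342) = 1*(4 + 2*20) + 1342*(11 + 2*1342) = 1*(4 + 40) + 1342*(11 + 2684) = 1*44 + 1342*2695 = 44 + 3616690 = 3616734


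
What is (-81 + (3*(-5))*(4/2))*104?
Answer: -11544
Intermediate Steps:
(-81 + (3*(-5))*(4/2))*104 = (-81 - 60/2)*104 = (-81 - 15*2)*104 = (-81 - 30)*104 = -111*104 = -11544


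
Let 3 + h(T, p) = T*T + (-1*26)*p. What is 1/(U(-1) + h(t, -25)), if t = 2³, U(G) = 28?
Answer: 1/739 ≈ 0.0013532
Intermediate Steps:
t = 8
h(T, p) = -3 + T² - 26*p (h(T, p) = -3 + (T*T + (-1*26)*p) = -3 + (T² - 26*p) = -3 + T² - 26*p)
1/(U(-1) + h(t, -25)) = 1/(28 + (-3 + 8² - 26*(-25))) = 1/(28 + (-3 + 64 + 650)) = 1/(28 + 711) = 1/739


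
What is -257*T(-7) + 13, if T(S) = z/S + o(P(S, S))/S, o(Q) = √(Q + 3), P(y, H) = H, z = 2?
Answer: 605/7 + 514*I/7 ≈ 86.429 + 73.429*I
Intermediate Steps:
o(Q) = √(3 + Q)
T(S) = 2/S + √(3 + S)/S
-257*T(-7) + 13 = -257*(2 + √(3 - 7))/(-7) + 13 = -(-257)*(2 + √(-4))/7 + 13 = -(-257)*(2 + 2*I)/7 + 13 = -257*(-2/7 - 2*I/7) + 13 = (514/7 + 514*I/7) + 13 = 605/7 + 514*I/7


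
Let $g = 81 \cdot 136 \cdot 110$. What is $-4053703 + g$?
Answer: $-2841943$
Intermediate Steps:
$g = 1211760$ ($g = 11016 \cdot 110 = 1211760$)
$-4053703 + g = -4053703 + 1211760 = -2841943$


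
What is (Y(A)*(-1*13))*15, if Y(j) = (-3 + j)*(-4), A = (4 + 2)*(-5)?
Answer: -25740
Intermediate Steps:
A = -30 (A = 6*(-5) = -30)
Y(j) = 12 - 4*j
(Y(A)*(-1*13))*15 = ((12 - 4*(-30))*(-1*13))*15 = ((12 + 120)*(-13))*15 = (132*(-13))*15 = -1716*15 = -25740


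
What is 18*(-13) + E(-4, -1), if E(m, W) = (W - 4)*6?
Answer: -264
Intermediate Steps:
E(m, W) = -24 + 6*W (E(m, W) = (-4 + W)*6 = -24 + 6*W)
18*(-13) + E(-4, -1) = 18*(-13) + (-24 + 6*(-1)) = -234 + (-24 - 6) = -234 - 30 = -264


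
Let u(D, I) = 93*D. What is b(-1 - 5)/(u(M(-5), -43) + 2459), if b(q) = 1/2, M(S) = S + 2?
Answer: 1/4360 ≈ 0.00022936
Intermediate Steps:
M(S) = 2 + S
b(q) = ½
b(-1 - 5)/(u(M(-5), -43) + 2459) = (½)/(93*(2 - 5) + 2459) = (½)/(93*(-3) + 2459) = (½)/(-279 + 2459) = (½)/2180 = (1/2180)*(½) = 1/4360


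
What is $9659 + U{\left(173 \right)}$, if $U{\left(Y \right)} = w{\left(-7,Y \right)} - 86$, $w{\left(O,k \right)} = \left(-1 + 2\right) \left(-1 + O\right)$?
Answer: $9565$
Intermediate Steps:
$w{\left(O,k \right)} = -1 + O$ ($w{\left(O,k \right)} = 1 \left(-1 + O\right) = -1 + O$)
$U{\left(Y \right)} = -94$ ($U{\left(Y \right)} = \left(-1 - 7\right) - 86 = -8 - 86 = -94$)
$9659 + U{\left(173 \right)} = 9659 - 94 = 9565$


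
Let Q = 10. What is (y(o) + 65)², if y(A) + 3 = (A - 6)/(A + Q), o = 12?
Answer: 469225/121 ≈ 3877.9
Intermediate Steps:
y(A) = -3 + (-6 + A)/(10 + A) (y(A) = -3 + (A - 6)/(A + 10) = -3 + (-6 + A)/(10 + A))
(y(o) + 65)² = (2*(-18 - 1*12)/(10 + 12) + 65)² = (2*(-18 - 12)/22 + 65)² = (2*(1/22)*(-30) + 65)² = (-30/11 + 65)² = (685/11)² = 469225/121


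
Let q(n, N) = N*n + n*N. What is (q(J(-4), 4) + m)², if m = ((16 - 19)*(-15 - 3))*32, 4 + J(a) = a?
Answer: 2768896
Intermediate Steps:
J(a) = -4 + a
q(n, N) = 2*N*n (q(n, N) = N*n + N*n = 2*N*n)
m = 1728 (m = -3*(-18)*32 = 54*32 = 1728)
(q(J(-4), 4) + m)² = (2*4*(-4 - 4) + 1728)² = (2*4*(-8) + 1728)² = (-64 + 1728)² = 1664² = 2768896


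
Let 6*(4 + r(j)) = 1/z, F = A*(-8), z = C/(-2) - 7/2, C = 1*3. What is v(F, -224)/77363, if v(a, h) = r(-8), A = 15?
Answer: -11/210990 ≈ -5.2135e-5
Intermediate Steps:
C = 3
z = -5 (z = 3/(-2) - 7/2 = 3*(-1/2) - 7*1/2 = -3/2 - 7/2 = -5)
F = -120 (F = 15*(-8) = -120)
r(j) = -121/30 (r(j) = -4 + (1/6)/(-5) = -4 + (1/6)*(-1/5) = -4 - 1/30 = -121/30)
v(a, h) = -121/30
v(F, -224)/77363 = -121/30/77363 = -121/30*1/77363 = -11/210990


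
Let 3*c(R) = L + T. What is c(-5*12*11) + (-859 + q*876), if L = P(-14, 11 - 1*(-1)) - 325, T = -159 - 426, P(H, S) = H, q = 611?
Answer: 534069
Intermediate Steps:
T = -585
L = -339 (L = -14 - 325 = -339)
c(R) = -308 (c(R) = (-339 - 585)/3 = (⅓)*(-924) = -308)
c(-5*12*11) + (-859 + q*876) = -308 + (-859 + 611*876) = -308 + (-859 + 535236) = -308 + 534377 = 534069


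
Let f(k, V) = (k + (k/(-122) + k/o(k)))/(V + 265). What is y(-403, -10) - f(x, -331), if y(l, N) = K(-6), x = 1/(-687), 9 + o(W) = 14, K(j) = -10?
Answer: -276586927/27658620 ≈ -10.000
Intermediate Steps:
o(W) = 5 (o(W) = -9 + 14 = 5)
x = -1/687 ≈ -0.0014556
y(l, N) = -10
f(k, V) = 727*k/(610*(265 + V)) (f(k, V) = (k + (k/(-122) + k/5))/(V + 265) = (k + (k*(-1/122) + k*(1/5)))/(265 + V) = (k + (-k/122 + k/5))/(265 + V) = (k + 117*k/610)/(265 + V) = (727*k/610)/(265 + V) = 727*k/(610*(265 + V)))
y(-403, -10) - f(x, -331) = -10 - 727*(-1)/(610*687*(265 - 331)) = -10 - 727*(-1)/(610*687*(-66)) = -10 - 727*(-1)*(-1)/(610*687*66) = -10 - 1*727/27658620 = -10 - 727/27658620 = -276586927/27658620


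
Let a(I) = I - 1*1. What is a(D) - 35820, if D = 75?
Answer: -35746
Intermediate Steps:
a(I) = -1 + I (a(I) = I - 1 = -1 + I)
a(D) - 35820 = (-1 + 75) - 35820 = 74 - 35820 = -35746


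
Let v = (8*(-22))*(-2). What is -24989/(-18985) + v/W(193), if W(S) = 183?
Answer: 11255707/3474255 ≈ 3.2397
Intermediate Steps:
v = 352 (v = -176*(-2) = 352)
-24989/(-18985) + v/W(193) = -24989/(-18985) + 352/183 = -24989*(-1/18985) + 352*(1/183) = 24989/18985 + 352/183 = 11255707/3474255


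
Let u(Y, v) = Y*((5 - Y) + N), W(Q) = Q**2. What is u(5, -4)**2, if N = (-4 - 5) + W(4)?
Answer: 1225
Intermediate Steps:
N = 7 (N = (-4 - 5) + 4**2 = -9 + 16 = 7)
u(Y, v) = Y*(12 - Y) (u(Y, v) = Y*((5 - Y) + 7) = Y*(12 - Y))
u(5, -4)**2 = (5*(12 - 1*5))**2 = (5*(12 - 5))**2 = (5*7)**2 = 35**2 = 1225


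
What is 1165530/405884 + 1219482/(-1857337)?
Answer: 834906880761/376931685454 ≈ 2.2150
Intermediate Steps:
1165530/405884 + 1219482/(-1857337) = 1165530*(1/405884) + 1219482*(-1/1857337) = 582765/202942 - 1219482/1857337 = 834906880761/376931685454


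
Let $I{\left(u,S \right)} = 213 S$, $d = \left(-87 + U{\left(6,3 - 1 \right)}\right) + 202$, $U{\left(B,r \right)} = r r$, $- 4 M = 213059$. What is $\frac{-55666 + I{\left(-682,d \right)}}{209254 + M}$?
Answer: $- \frac{121276}{623957} \approx -0.19437$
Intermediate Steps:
$M = - \frac{213059}{4}$ ($M = \left(- \frac{1}{4}\right) 213059 = - \frac{213059}{4} \approx -53265.0$)
$U{\left(B,r \right)} = r^{2}$
$d = 119$ ($d = \left(-87 + \left(3 - 1\right)^{2}\right) + 202 = \left(-87 + 2^{2}\right) + 202 = \left(-87 + 4\right) + 202 = -83 + 202 = 119$)
$\frac{-55666 + I{\left(-682,d \right)}}{209254 + M} = \frac{-55666 + 213 \cdot 119}{209254 - \frac{213059}{4}} = \frac{-55666 + 25347}{\frac{623957}{4}} = \left(-30319\right) \frac{4}{623957} = - \frac{121276}{623957}$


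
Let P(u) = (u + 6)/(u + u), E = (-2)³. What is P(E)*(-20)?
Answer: -5/2 ≈ -2.5000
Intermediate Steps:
E = -8
P(u) = (6 + u)/(2*u) (P(u) = (6 + u)/((2*u)) = (6 + u)*(1/(2*u)) = (6 + u)/(2*u))
P(E)*(-20) = ((½)*(6 - 8)/(-8))*(-20) = ((½)*(-⅛)*(-2))*(-20) = (⅛)*(-20) = -5/2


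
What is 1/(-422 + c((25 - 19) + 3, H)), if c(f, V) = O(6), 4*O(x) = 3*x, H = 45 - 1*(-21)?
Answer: -2/835 ≈ -0.0023952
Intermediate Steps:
H = 66 (H = 45 + 21 = 66)
O(x) = 3*x/4 (O(x) = (3*x)/4 = 3*x/4)
c(f, V) = 9/2 (c(f, V) = (¾)*6 = 9/2)
1/(-422 + c((25 - 19) + 3, H)) = 1/(-422 + 9/2) = 1/(-835/2) = -2/835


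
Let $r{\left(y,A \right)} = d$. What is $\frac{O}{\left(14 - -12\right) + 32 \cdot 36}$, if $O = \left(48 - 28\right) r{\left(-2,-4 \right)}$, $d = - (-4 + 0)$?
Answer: $\frac{40}{589} \approx 0.067912$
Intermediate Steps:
$d = 4$ ($d = \left(-1\right) \left(-4\right) = 4$)
$r{\left(y,A \right)} = 4$
$O = 80$ ($O = \left(48 - 28\right) 4 = 20 \cdot 4 = 80$)
$\frac{O}{\left(14 - -12\right) + 32 \cdot 36} = \frac{80}{\left(14 - -12\right) + 32 \cdot 36} = \frac{80}{\left(14 + 12\right) + 1152} = \frac{80}{26 + 1152} = \frac{80}{1178} = 80 \cdot \frac{1}{1178} = \frac{40}{589}$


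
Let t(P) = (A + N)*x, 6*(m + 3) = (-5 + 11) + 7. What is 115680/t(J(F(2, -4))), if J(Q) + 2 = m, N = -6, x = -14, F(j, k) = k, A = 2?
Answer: 14460/7 ≈ 2065.7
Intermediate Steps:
m = -5/6 (m = -3 + ((-5 + 11) + 7)/6 = -3 + (6 + 7)/6 = -3 + (1/6)*13 = -3 + 13/6 = -5/6 ≈ -0.83333)
J(Q) = -17/6 (J(Q) = -2 - 5/6 = -17/6)
t(P) = 56 (t(P) = (2 - 6)*(-14) = -4*(-14) = 56)
115680/t(J(F(2, -4))) = 115680/56 = 115680*(1/56) = 14460/7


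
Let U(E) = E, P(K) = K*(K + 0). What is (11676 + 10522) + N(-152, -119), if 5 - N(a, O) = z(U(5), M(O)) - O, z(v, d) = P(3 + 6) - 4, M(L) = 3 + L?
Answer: 22007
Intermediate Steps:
P(K) = K**2 (P(K) = K*K = K**2)
z(v, d) = 77 (z(v, d) = (3 + 6)**2 - 4 = 9**2 - 4 = 81 - 4 = 77)
N(a, O) = -72 + O (N(a, O) = 5 - (77 - O) = 5 + (-77 + O) = -72 + O)
(11676 + 10522) + N(-152, -119) = (11676 + 10522) + (-72 - 119) = 22198 - 191 = 22007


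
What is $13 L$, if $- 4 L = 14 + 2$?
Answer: $-52$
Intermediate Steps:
$L = -4$ ($L = - \frac{14 + 2}{4} = \left(- \frac{1}{4}\right) 16 = -4$)
$13 L = 13 \left(-4\right) = -52$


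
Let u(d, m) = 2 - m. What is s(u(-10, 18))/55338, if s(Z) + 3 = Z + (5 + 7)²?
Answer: 125/55338 ≈ 0.0022588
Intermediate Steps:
s(Z) = 141 + Z (s(Z) = -3 + (Z + (5 + 7)²) = -3 + (Z + 12²) = -3 + (Z + 144) = -3 + (144 + Z) = 141 + Z)
s(u(-10, 18))/55338 = (141 + (2 - 1*18))/55338 = (141 + (2 - 18))*(1/55338) = (141 - 16)*(1/55338) = 125*(1/55338) = 125/55338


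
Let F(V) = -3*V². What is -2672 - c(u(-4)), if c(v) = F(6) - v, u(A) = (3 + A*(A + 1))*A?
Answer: -2624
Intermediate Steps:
u(A) = A*(3 + A*(1 + A)) (u(A) = (3 + A*(1 + A))*A = A*(3 + A*(1 + A)))
c(v) = -108 - v (c(v) = -3*6² - v = -3*36 - v = -108 - v)
-2672 - c(u(-4)) = -2672 - (-108 - (-4)*(3 - 4 + (-4)²)) = -2672 - (-108 - (-4)*(3 - 4 + 16)) = -2672 - (-108 - (-4)*15) = -2672 - (-108 - 1*(-60)) = -2672 - (-108 + 60) = -2672 - 1*(-48) = -2672 + 48 = -2624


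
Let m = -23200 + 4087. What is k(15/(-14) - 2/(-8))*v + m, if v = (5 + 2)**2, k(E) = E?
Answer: -76613/4 ≈ -19153.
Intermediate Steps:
m = -19113
v = 49 (v = 7**2 = 49)
k(15/(-14) - 2/(-8))*v + m = (15/(-14) - 2/(-8))*49 - 19113 = (15*(-1/14) - 2*(-1/8))*49 - 19113 = (-15/14 + 1/4)*49 - 19113 = -23/28*49 - 19113 = -161/4 - 19113 = -76613/4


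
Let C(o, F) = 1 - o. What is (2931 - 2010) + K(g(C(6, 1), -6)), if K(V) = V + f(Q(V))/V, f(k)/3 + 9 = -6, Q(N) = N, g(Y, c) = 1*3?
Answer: 909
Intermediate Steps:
g(Y, c) = 3
f(k) = -45 (f(k) = -27 + 3*(-6) = -27 - 18 = -45)
K(V) = V - 45/V
(2931 - 2010) + K(g(C(6, 1), -6)) = (2931 - 2010) + (3 - 45/3) = 921 + (3 - 45*⅓) = 921 + (3 - 15) = 921 - 12 = 909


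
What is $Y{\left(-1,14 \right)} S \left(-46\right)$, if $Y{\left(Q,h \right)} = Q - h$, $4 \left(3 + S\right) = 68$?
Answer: $9660$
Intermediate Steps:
$S = 14$ ($S = -3 + \frac{1}{4} \cdot 68 = -3 + 17 = 14$)
$Y{\left(-1,14 \right)} S \left(-46\right) = \left(-1 - 14\right) 14 \left(-46\right) = \left(-15\right) 14 \left(-46\right) = \left(-210\right) \left(-46\right) = 9660$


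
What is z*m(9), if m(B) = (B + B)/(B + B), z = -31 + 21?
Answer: -10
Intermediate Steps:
z = -10
m(B) = 1 (m(B) = (2*B)/((2*B)) = (2*B)*(1/(2*B)) = 1)
z*m(9) = -10*1 = -10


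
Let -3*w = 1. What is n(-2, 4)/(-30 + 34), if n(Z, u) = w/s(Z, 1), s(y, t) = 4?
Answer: -1/48 ≈ -0.020833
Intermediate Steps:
w = -⅓ (w = -⅓*1 = -⅓ ≈ -0.33333)
n(Z, u) = -1/12 (n(Z, u) = -⅓/4 = -⅓*¼ = -1/12)
n(-2, 4)/(-30 + 34) = -1/12/(-30 + 34) = -1/12/4 = (¼)*(-1/12) = -1/48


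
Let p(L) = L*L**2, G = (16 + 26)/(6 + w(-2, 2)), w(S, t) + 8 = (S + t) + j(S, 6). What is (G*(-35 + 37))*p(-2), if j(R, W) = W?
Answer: -168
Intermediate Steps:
w(S, t) = -2 + S + t (w(S, t) = -8 + ((S + t) + 6) = -8 + (6 + S + t) = -2 + S + t)
G = 21/2 (G = (16 + 26)/(6 + (-2 - 2 + 2)) = 42/(6 - 2) = 42/4 = 42*(1/4) = 21/2 ≈ 10.500)
p(L) = L**3
(G*(-35 + 37))*p(-2) = (21*(-35 + 37)/2)*(-2)**3 = ((21/2)*2)*(-8) = 21*(-8) = -168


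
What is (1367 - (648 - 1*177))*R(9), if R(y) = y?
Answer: 8064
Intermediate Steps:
(1367 - (648 - 1*177))*R(9) = (1367 - (648 - 1*177))*9 = (1367 - (648 - 177))*9 = (1367 - 1*471)*9 = (1367 - 471)*9 = 896*9 = 8064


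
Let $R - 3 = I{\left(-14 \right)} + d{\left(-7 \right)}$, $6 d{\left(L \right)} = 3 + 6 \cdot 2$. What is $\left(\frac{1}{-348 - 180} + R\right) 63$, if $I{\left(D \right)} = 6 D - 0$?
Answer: $- \frac{870429}{176} \approx -4945.6$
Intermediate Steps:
$d{\left(L \right)} = \frac{5}{2}$ ($d{\left(L \right)} = \frac{3 + 6 \cdot 2}{6} = \frac{3 + 12}{6} = \frac{1}{6} \cdot 15 = \frac{5}{2}$)
$I{\left(D \right)} = 6 D$ ($I{\left(D \right)} = 6 D + 0 = 6 D$)
$R = - \frac{157}{2}$ ($R = 3 + \left(6 \left(-14\right) + \frac{5}{2}\right) = 3 + \left(-84 + \frac{5}{2}\right) = 3 - \frac{163}{2} = - \frac{157}{2} \approx -78.5$)
$\left(\frac{1}{-348 - 180} + R\right) 63 = \left(\frac{1}{-348 - 180} - \frac{157}{2}\right) 63 = \left(\frac{1}{-528} - \frac{157}{2}\right) 63 = \left(- \frac{1}{528} - \frac{157}{2}\right) 63 = \left(- \frac{41449}{528}\right) 63 = - \frac{870429}{176}$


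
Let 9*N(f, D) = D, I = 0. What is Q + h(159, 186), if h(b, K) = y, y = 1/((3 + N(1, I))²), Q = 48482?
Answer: 436339/9 ≈ 48482.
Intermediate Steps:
N(f, D) = D/9
y = ⅑ (y = 1/((3 + (⅑)*0)²) = 1/((3 + 0)²) = 1/(3²) = 1/9 = ⅑ ≈ 0.11111)
h(b, K) = ⅑
Q + h(159, 186) = 48482 + ⅑ = 436339/9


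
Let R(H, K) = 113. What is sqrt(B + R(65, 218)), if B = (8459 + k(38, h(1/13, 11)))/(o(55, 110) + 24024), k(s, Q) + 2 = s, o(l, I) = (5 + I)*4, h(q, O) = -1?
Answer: sqrt(16986919627)/12242 ≈ 10.646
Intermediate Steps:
o(l, I) = 20 + 4*I
k(s, Q) = -2 + s
B = 8495/24484 (B = (8459 + (-2 + 38))/((20 + 4*110) + 24024) = (8459 + 36)/((20 + 440) + 24024) = 8495/(460 + 24024) = 8495/24484 ≈ 0.34696)
sqrt(B + R(65, 218)) = sqrt(8495/24484 + 113) = sqrt(2775187/24484) = sqrt(16986919627)/12242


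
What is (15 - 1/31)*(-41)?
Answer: -19024/31 ≈ -613.68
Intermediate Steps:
(15 - 1/31)*(-41) = (464/31)*(-41) = -19024/31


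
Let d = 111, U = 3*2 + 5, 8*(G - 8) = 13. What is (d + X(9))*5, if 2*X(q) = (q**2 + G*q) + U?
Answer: 16025/16 ≈ 1001.6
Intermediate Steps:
G = 77/8 (G = 8 + (1/8)*13 = 8 + 13/8 = 77/8 ≈ 9.6250)
U = 11 (U = 6 + 5 = 11)
X(q) = 11/2 + q**2/2 + 77*q/16 (X(q) = ((q**2 + 77*q/8) + 11)/2 = (11 + q**2 + 77*q/8)/2 = 11/2 + q**2/2 + 77*q/16)
(d + X(9))*5 = (111 + (11/2 + (1/2)*9**2 + (77/16)*9))*5 = (111 + (11/2 + (1/2)*81 + 693/16))*5 = (111 + (11/2 + 81/2 + 693/16))*5 = (111 + 1429/16)*5 = (3205/16)*5 = 16025/16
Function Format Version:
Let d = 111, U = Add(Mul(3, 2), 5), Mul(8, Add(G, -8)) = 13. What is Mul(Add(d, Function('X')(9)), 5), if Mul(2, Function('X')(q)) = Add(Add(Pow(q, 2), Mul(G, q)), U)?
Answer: Rational(16025, 16) ≈ 1001.6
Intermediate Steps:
G = Rational(77, 8) (G = Add(8, Mul(Rational(1, 8), 13)) = Add(8, Rational(13, 8)) = Rational(77, 8) ≈ 9.6250)
U = 11 (U = Add(6, 5) = 11)
Function('X')(q) = Add(Rational(11, 2), Mul(Rational(1, 2), Pow(q, 2)), Mul(Rational(77, 16), q)) (Function('X')(q) = Mul(Rational(1, 2), Add(Add(Pow(q, 2), Mul(Rational(77, 8), q)), 11)) = Mul(Rational(1, 2), Add(11, Pow(q, 2), Mul(Rational(77, 8), q))) = Add(Rational(11, 2), Mul(Rational(1, 2), Pow(q, 2)), Mul(Rational(77, 16), q)))
Mul(Add(d, Function('X')(9)), 5) = Mul(Add(111, Add(Rational(11, 2), Mul(Rational(1, 2), Pow(9, 2)), Mul(Rational(77, 16), 9))), 5) = Mul(Add(111, Add(Rational(11, 2), Mul(Rational(1, 2), 81), Rational(693, 16))), 5) = Mul(Add(111, Add(Rational(11, 2), Rational(81, 2), Rational(693, 16))), 5) = Mul(Add(111, Rational(1429, 16)), 5) = Mul(Rational(3205, 16), 5) = Rational(16025, 16)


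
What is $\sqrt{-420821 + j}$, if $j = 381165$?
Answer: $2 i \sqrt{9914} \approx 199.14 i$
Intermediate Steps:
$\sqrt{-420821 + j} = \sqrt{-420821 + 381165} = \sqrt{-39656} = 2 i \sqrt{9914}$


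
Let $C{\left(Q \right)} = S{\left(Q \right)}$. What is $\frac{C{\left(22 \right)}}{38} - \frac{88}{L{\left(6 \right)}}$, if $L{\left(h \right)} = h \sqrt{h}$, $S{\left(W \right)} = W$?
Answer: $\frac{11}{19} - \frac{22 \sqrt{6}}{9} \approx -5.4087$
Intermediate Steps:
$L{\left(h \right)} = h^{\frac{3}{2}}$
$C{\left(Q \right)} = Q$
$\frac{C{\left(22 \right)}}{38} - \frac{88}{L{\left(6 \right)}} = \frac{22}{38} - \frac{88}{6^{\frac{3}{2}}} = 22 \cdot \frac{1}{38} - \frac{88}{6 \sqrt{6}} = \frac{11}{19} - 88 \frac{\sqrt{6}}{36} = \frac{11}{19} - \frac{22 \sqrt{6}}{9}$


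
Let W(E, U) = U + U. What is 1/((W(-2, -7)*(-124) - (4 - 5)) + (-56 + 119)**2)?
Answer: 1/5706 ≈ 0.00017525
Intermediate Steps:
W(E, U) = 2*U
1/((W(-2, -7)*(-124) - (4 - 5)) + (-56 + 119)**2) = 1/(((2*(-7))*(-124) - (4 - 5)) + (-56 + 119)**2) = 1/((-14*(-124) - 1*(-1)) + 63**2) = 1/((1736 + 1) + 3969) = 1/(1737 + 3969) = 1/5706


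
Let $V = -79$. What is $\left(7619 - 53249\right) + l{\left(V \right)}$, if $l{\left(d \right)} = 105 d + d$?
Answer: $-54004$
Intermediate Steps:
$l{\left(d \right)} = 106 d$
$\left(7619 - 53249\right) + l{\left(V \right)} = \left(7619 - 53249\right) + 106 \left(-79\right) = \left(7619 - 53249\right) - 8374 = -45630 - 8374 = -54004$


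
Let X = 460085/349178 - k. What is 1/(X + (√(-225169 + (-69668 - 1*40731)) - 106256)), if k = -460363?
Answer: 14391584749398106/5096193501613312417891 - 487701102736*I*√20973/15288580504839937253673 ≈ 2.824e-6 - 4.6197e-9*I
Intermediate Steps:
X = 160749091699/349178 (X = 460085/349178 - 1*(-460363) = 460085*(1/349178) + 460363 = 460085/349178 + 460363 = 160749091699/349178 ≈ 4.6036e+5)
1/(X + (√(-225169 + (-69668 - 1*40731)) - 106256)) = 1/(160749091699/349178 + (√(-225169 + (-69668 - 1*40731)) - 106256)) = 1/(160749091699/349178 + (√(-225169 + (-69668 - 40731)) - 106256)) = 1/(160749091699/349178 + (√(-225169 - 110399) - 106256)) = 1/(160749091699/349178 + (√(-335568) - 106256)) = 1/(160749091699/349178 + (4*I*√20973 - 106256)) = 1/(160749091699/349178 + (-106256 + 4*I*√20973)) = 1/(123646834131/349178 + 4*I*√20973)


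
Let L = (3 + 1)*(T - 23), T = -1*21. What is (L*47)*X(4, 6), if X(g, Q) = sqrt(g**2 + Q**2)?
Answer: -16544*sqrt(13) ≈ -59650.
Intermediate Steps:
T = -21
L = -176 (L = (3 + 1)*(-21 - 23) = 4*(-44) = -176)
X(g, Q) = sqrt(Q**2 + g**2)
(L*47)*X(4, 6) = (-176*47)*sqrt(6**2 + 4**2) = -8272*sqrt(36 + 16) = -16544*sqrt(13)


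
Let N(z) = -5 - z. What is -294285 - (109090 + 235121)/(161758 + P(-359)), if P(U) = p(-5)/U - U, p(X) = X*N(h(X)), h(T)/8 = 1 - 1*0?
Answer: -17127492326079/58199938 ≈ -2.9429e+5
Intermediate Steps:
h(T) = 8 (h(T) = 8*(1 - 1*0) = 8*(1 + 0) = 8*1 = 8)
p(X) = -13*X (p(X) = X*(-5 - 1*8) = X*(-5 - 8) = X*(-13) = -13*X)
P(U) = -U + 65/U (P(U) = (-13*(-5))/U - U = 65/U - U = -U + 65/U)
-294285 - (109090 + 235121)/(161758 + P(-359)) = -294285 - (109090 + 235121)/(161758 + (-1*(-359) + 65/(-359))) = -294285 - 344211/(161758 + (359 + 65*(-1/359))) = -294285 - 344211/(161758 + (359 - 65/359)) = -294285 - 344211/(161758 + 128816/359) = -294285 - 344211/58199938/359 = -294285 - 344211*359/58199938 = -294285 - 1*123571749/58199938 = -294285 - 123571749/58199938 = -17127492326079/58199938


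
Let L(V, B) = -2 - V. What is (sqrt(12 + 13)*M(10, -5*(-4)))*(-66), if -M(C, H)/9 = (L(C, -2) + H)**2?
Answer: 190080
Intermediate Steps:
M(C, H) = -9*(-2 + H - C)**2 (M(C, H) = -9*((-2 - C) + H)**2 = -9*(-2 + H - C)**2)
(sqrt(12 + 13)*M(10, -5*(-4)))*(-66) = (sqrt(12 + 13)*(-9*(2 + 10 - (-5)*(-4))**2))*(-66) = (sqrt(25)*(-9*(2 + 10 - 1*20)**2))*(-66) = (5*(-9*(2 + 10 - 20)**2))*(-66) = (5*(-9*(-8)**2))*(-66) = (5*(-9*64))*(-66) = (5*(-576))*(-66) = -2880*(-66) = 190080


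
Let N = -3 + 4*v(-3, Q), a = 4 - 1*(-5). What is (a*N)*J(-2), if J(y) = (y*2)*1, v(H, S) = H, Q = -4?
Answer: 540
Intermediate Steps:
a = 9 (a = 4 + 5 = 9)
J(y) = 2*y (J(y) = (2*y)*1 = 2*y)
N = -15 (N = -3 + 4*(-3) = -3 - 12 = -15)
(a*N)*J(-2) = (9*(-15))*(2*(-2)) = -135*(-4) = 540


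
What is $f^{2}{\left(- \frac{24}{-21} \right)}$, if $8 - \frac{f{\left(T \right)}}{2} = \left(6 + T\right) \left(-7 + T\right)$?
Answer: $\frac{23853456}{2401} \approx 9934.8$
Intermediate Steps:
$f{\left(T \right)} = 16 - 2 \left(-7 + T\right) \left(6 + T\right)$ ($f{\left(T \right)} = 16 - 2 \left(6 + T\right) \left(-7 + T\right) = 16 - 2 \left(-7 + T\right) \left(6 + T\right)$)
$f^{2}{\left(- \frac{24}{-21} \right)} = \left(100 - 2 \left(- \frac{24}{-21}\right)^{2} + 2 \left(- \frac{24}{-21}\right)\right)^{2} = \left(100 - 2 \left(\left(-24\right) \left(- \frac{1}{21}\right)\right)^{2} + 2 \left(\left(-24\right) \left(- \frac{1}{21}\right)\right)\right)^{2} = \left(100 - 2 \left(\frac{8}{7}\right)^{2} + 2 \cdot \frac{8}{7}\right)^{2} = \left(100 - \frac{128}{49} + \frac{16}{7}\right)^{2} = \left(\frac{4884}{49}\right)^{2} = \frac{23853456}{2401}$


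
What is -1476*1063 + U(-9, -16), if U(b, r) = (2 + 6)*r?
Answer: -1569116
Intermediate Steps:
U(b, r) = 8*r
-1476*1063 + U(-9, -16) = -1476*1063 + 8*(-16) = -1568988 - 128 = -1569116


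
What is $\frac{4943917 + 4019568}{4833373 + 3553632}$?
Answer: $\frac{1792697}{1677401} \approx 1.0687$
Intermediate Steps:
$\frac{4943917 + 4019568}{4833373 + 3553632} = \frac{8963485}{8387005} = 8963485 \cdot \frac{1}{8387005} = \frac{1792697}{1677401}$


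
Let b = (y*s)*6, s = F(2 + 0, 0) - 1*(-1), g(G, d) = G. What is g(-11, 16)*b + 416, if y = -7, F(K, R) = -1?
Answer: 416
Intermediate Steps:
s = 0 (s = -1 - 1*(-1) = -1 + 1 = 0)
b = 0 (b = -7*0*6 = 0*6 = 0)
g(-11, 16)*b + 416 = -11*0 + 416 = 0 + 416 = 416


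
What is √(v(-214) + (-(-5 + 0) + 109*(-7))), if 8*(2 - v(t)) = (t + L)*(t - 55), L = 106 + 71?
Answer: I*√32002/4 ≈ 44.723*I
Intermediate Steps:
L = 177
v(t) = 2 - (-55 + t)*(177 + t)/8 (v(t) = 2 - (t + 177)*(t - 55)/8 = 2 - (177 + t)*(-55 + t)/8 = 2 - (-55 + t)*(177 + t)/8)
√(v(-214) + (-(-5 + 0) + 109*(-7))) = √((9751/8 - 61/4*(-214) - ⅛*(-214)²) + (-(-5 + 0) + 109*(-7))) = √((9751/8 + 6527/2 - ⅛*45796) + (-1*(-5) - 763)) = √((9751/8 + 6527/2 - 11449/2) + (5 - 763)) = √(-9937/8 - 758) = √(-16001/8) = I*√32002/4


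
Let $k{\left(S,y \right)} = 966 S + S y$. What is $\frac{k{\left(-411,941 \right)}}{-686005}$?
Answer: $\frac{783777}{686005} \approx 1.1425$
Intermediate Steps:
$\frac{k{\left(-411,941 \right)}}{-686005} = \frac{\left(-411\right) \left(966 + 941\right)}{-686005} = \left(-411\right) 1907 \left(- \frac{1}{686005}\right) = \left(-783777\right) \left(- \frac{1}{686005}\right) = \frac{783777}{686005}$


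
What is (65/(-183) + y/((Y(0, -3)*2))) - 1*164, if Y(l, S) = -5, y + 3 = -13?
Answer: -148921/915 ≈ -162.76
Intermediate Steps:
y = -16 (y = -3 - 13 = -16)
(65/(-183) + y/((Y(0, -3)*2))) - 1*164 = (65/(-183) - 16/((-5*2))) - 1*164 = (65*(-1/183) - 16/(-10)) - 164 = (-65/183 - 16*(-⅒)) - 164 = (-65/183 + 8/5) - 164 = 1139/915 - 164 = -148921/915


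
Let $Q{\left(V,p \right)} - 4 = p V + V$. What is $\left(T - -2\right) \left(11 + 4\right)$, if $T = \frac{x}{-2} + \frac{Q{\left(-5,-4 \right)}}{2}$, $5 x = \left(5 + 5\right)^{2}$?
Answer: $\frac{45}{2} \approx 22.5$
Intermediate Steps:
$x = 20$ ($x = \frac{\left(5 + 5\right)^{2}}{5} = \frac{10^{2}}{5} = \frac{1}{5} \cdot 100 = 20$)
$Q{\left(V,p \right)} = 4 + V + V p$ ($Q{\left(V,p \right)} = 4 + \left(p V + V\right) = 4 + \left(V p + V\right) = 4 + \left(V + V p\right) = 4 + V + V p$)
$T = - \frac{1}{2}$ ($T = \frac{20}{-2} + \frac{4 - 5 - -20}{2} = 20 \left(- \frac{1}{2}\right) + \left(4 - 5 + 20\right) \frac{1}{2} = -10 + 19 \cdot \frac{1}{2} = -10 + \frac{19}{2} = - \frac{1}{2} \approx -0.5$)
$\left(T - -2\right) \left(11 + 4\right) = \left(- \frac{1}{2} - -2\right) \left(11 + 4\right) = \left(- \frac{1}{2} + 2\right) 15 = \frac{3}{2} \cdot 15 = \frac{45}{2}$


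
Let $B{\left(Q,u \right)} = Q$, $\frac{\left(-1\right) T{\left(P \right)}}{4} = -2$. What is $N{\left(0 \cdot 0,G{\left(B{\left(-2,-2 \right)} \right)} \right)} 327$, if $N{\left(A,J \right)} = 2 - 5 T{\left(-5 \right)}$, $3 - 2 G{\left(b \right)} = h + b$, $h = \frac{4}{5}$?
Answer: $-12426$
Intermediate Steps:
$h = \frac{4}{5}$ ($h = 4 \cdot \frac{1}{5} = \frac{4}{5} \approx 0.8$)
$T{\left(P \right)} = 8$ ($T{\left(P \right)} = \left(-4\right) \left(-2\right) = 8$)
$G{\left(b \right)} = \frac{11}{10} - \frac{b}{2}$ ($G{\left(b \right)} = \frac{3}{2} - \frac{\frac{4}{5} + b}{2} = \frac{3}{2} - \left(\frac{2}{5} + \frac{b}{2}\right) = \frac{11}{10} - \frac{b}{2}$)
$N{\left(A,J \right)} = -38$ ($N{\left(A,J \right)} = 2 - 40 = -38$)
$N{\left(0 \cdot 0,G{\left(B{\left(-2,-2 \right)} \right)} \right)} 327 = \left(-38\right) 327 = -12426$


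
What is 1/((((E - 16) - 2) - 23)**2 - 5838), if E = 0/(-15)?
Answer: -1/4157 ≈ -0.00024056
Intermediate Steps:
E = 0 (E = 0*(-1/15) = 0)
1/((((E - 16) - 2) - 23)**2 - 5838) = 1/((((0 - 16) - 2) - 23)**2 - 5838) = 1/(((-16 - 2) - 23)**2 - 5838) = 1/((-18 - 23)**2 - 5838) = 1/((-41)**2 - 5838) = 1/(1681 - 5838) = 1/(-4157) = -1/4157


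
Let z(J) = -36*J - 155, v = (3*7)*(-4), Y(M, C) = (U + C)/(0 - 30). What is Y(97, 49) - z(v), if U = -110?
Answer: -86009/30 ≈ -2867.0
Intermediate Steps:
Y(M, C) = 11/3 - C/30 (Y(M, C) = (-110 + C)/(0 - 30) = (-110 + C)/(-30) = (-110 + C)*(-1/30) = 11/3 - C/30)
v = -84 (v = 21*(-4) = -84)
z(J) = -155 - 36*J
Y(97, 49) - z(v) = (11/3 - 1/30*49) - (-155 - 36*(-84)) = (11/3 - 49/30) - (-155 + 3024) = 61/30 - 1*2869 = 61/30 - 2869 = -86009/30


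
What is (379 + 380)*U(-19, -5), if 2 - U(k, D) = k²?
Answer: -272481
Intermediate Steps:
U(k, D) = 2 - k²
(379 + 380)*U(-19, -5) = (379 + 380)*(2 - 1*(-19)²) = 759*(2 - 1*361) = 759*(2 - 361) = 759*(-359) = -272481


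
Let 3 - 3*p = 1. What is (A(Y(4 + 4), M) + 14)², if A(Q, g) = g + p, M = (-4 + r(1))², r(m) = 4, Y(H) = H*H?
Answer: 1936/9 ≈ 215.11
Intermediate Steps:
p = ⅔ (p = 1 - ⅓*1 = 1 - ⅓ = ⅔ ≈ 0.66667)
Y(H) = H²
M = 0 (M = (-4 + 4)² = 0² = 0)
A(Q, g) = ⅔ + g (A(Q, g) = g + ⅔ = ⅔ + g)
(A(Y(4 + 4), M) + 14)² = ((⅔ + 0) + 14)² = (⅔ + 14)² = (44/3)² = 1936/9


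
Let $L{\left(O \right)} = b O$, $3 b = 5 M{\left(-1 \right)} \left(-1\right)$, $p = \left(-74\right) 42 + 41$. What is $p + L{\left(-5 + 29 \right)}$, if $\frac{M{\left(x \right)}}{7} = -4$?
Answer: $-1947$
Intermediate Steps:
$M{\left(x \right)} = -28$ ($M{\left(x \right)} = 7 \left(-4\right) = -28$)
$p = -3067$ ($p = -3108 + 41 = -3067$)
$b = \frac{140}{3}$ ($b = \frac{5 \left(-28\right) \left(-1\right)}{3} = \frac{\left(-140\right) \left(-1\right)}{3} = \frac{1}{3} \cdot 140 = \frac{140}{3} \approx 46.667$)
$L{\left(O \right)} = \frac{140 O}{3}$
$p + L{\left(-5 + 29 \right)} = -3067 + \frac{140 \left(-5 + 29\right)}{3} = -3067 + \frac{140}{3} \cdot 24 = -3067 + 1120 = -1947$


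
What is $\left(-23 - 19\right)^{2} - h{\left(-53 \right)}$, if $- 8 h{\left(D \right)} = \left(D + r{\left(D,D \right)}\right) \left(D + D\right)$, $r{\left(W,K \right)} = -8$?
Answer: $\frac{10289}{4} \approx 2572.3$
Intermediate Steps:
$h{\left(D \right)} = - \frac{D \left(-8 + D\right)}{4}$ ($h{\left(D \right)} = - \frac{\left(D - 8\right) \left(D + D\right)}{8} = - \frac{\left(-8 + D\right) 2 D}{8} = - \frac{2 D \left(-8 + D\right)}{8} = - \frac{D \left(-8 + D\right)}{4}$)
$\left(-23 - 19\right)^{2} - h{\left(-53 \right)} = \left(-23 - 19\right)^{2} - \frac{1}{4} \left(-53\right) \left(8 - -53\right) = \left(-42\right)^{2} - \frac{1}{4} \left(-53\right) \left(8 + 53\right) = 1764 - \frac{1}{4} \left(-53\right) 61 = 1764 - - \frac{3233}{4} = 1764 + \frac{3233}{4} = \frac{10289}{4}$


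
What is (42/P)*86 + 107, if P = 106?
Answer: 7477/53 ≈ 141.08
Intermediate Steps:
(42/P)*86 + 107 = (42/106)*86 + 107 = (42*(1/106))*86 + 107 = (21/53)*86 + 107 = 1806/53 + 107 = 7477/53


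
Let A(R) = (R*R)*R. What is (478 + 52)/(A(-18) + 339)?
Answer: -530/5493 ≈ -0.096486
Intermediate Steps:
A(R) = R**3 (A(R) = R**2*R = R**3)
(478 + 52)/(A(-18) + 339) = (478 + 52)/((-18)**3 + 339) = 530/(-5832 + 339) = 530/(-5493) = 530*(-1/5493) = -530/5493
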